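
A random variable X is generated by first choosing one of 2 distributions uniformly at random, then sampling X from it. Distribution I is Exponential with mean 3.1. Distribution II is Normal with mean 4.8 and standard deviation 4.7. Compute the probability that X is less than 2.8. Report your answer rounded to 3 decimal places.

0.465

Conditional on each component, P(X < 2.8): I: 0.59474; II: 0.335224.
By total probability, P(X < 2.8) = 0.5·0.59474 + 0.5·0.335224 = 0.464982.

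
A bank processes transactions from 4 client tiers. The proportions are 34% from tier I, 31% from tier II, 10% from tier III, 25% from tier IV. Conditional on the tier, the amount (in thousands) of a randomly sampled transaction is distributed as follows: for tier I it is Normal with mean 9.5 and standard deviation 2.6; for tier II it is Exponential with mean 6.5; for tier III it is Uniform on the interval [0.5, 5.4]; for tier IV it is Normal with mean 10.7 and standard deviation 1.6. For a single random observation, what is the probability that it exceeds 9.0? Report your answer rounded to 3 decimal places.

0.488

Conditional on each tier, P(X > 9.0): I: 0.576249; II: 0.25042; III: 0; IV: 0.855996.
By total probability, P(X > 9.0) = 0.34·0.576249 + 0.31·0.25042 + 0.1·0 + 0.25·0.855996 = 0.487554.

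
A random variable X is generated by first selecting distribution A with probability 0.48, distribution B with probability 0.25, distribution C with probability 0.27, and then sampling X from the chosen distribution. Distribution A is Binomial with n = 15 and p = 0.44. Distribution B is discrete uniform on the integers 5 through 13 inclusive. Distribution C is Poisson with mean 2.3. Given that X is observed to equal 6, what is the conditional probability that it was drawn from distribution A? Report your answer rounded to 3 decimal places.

Likelihoods P(X=6 | ·): A: 0.196704; B: 0.111111; C: 0.0206138.
Posterior ∝ prior × likelihood. Numerator for A: 0.48·0.196704 = 0.0944177.
Normalizing constant: 0.48·0.196704 + 0.25·0.111111 + 0.27·0.0206138 = 0.127761.
P(A | observation) = 0.0944177 / 0.127761 = 0.739017.

0.739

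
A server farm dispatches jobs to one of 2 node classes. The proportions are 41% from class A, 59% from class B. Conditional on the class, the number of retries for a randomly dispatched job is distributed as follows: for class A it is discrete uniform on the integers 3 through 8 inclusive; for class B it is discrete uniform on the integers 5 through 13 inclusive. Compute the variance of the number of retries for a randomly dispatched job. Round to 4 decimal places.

8.0924

Per component, A: μ=5.5, E[X²]=33.1667; B: μ=9, E[X²]=87.6667.
E[X] = 0.41·5.5 + 0.59·9 = 7.565.
E[X²] = 0.41·33.1667 + 0.59·87.6667 = 65.3217.
Var(X) = E[X²] − (E[X])² = 65.3217 − 57.2292 = 8.09244.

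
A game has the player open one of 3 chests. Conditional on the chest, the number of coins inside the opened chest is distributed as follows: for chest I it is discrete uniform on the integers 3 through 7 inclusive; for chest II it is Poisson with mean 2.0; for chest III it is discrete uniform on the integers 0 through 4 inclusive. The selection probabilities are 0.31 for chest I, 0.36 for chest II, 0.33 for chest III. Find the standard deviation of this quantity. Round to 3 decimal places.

Per component, I: μ=5, E[X²]=27; II: μ=2, E[X²]=6; III: μ=2, E[X²]=6.
E[X] = 0.31·5 + 0.36·2 + 0.33·2 = 2.93.
E[X²] = 0.31·27 + 0.36·6 + 0.33·6 = 12.51.
Var(X) = E[X²] − (E[X])² = 12.51 − 8.5849 = 3.9251.
SD(X) = √3.9251 = 1.98119.

1.981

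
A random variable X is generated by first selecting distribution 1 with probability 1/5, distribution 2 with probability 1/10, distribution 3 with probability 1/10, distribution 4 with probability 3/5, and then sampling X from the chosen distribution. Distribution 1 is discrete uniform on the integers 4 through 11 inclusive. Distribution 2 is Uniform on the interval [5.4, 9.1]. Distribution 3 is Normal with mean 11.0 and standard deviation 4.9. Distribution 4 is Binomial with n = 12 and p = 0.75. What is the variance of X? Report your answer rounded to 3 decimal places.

5.996

Per component, 1: μ=7.5, E[X²]=61.5; 2: μ=7.25, E[X²]=53.7033; 3: μ=11, E[X²]=145.01; 4: μ=9, E[X²]=83.25.
E[X] = 0.2·7.5 + 0.1·7.25 + 0.1·11 + 0.6·9 = 8.725.
E[X²] = 0.2·61.5 + 0.1·53.7033 + 0.1·145.01 + 0.6·83.25 = 82.1213.
Var(X) = E[X²] − (E[X])² = 82.1213 − 76.1256 = 5.99571.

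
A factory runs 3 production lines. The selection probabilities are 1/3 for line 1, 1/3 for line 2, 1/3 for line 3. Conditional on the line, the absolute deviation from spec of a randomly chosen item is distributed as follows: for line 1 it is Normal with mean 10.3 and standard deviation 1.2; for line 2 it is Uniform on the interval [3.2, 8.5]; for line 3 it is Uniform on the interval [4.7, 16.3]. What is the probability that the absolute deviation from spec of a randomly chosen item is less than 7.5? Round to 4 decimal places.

Conditional on each line, P(X < 7.5): 1: 0.00981533; 2: 0.811321; 3: 0.241379.
By total probability, P(X < 7.5) = 0.333333·0.00981533 + 0.333333·0.811321 + 0.333333·0.241379 = 0.354172.

0.3542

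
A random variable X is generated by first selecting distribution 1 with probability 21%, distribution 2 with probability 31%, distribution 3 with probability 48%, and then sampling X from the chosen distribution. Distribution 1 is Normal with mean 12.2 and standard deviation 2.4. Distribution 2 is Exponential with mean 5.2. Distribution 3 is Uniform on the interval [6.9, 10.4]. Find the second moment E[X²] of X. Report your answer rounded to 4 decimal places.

85.6356

For each component E[X²] = Var + (mean)², giving 1: 154.6; 2: 54.08; 3: 75.8433.
Overall E[X²] = 0.21·154.6 + 0.31·54.08 + 0.48·75.8433 = 85.6356.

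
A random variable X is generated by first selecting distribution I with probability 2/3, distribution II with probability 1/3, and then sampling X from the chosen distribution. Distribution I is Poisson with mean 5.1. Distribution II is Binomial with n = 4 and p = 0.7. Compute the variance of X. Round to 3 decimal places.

4.856

Per component, I: μ=5.1, E[X²]=31.11; II: μ=2.8, E[X²]=8.68.
E[X] = 0.666667·5.1 + 0.333333·2.8 = 4.33333.
E[X²] = 0.666667·31.11 + 0.333333·8.68 = 23.6333.
Var(X) = E[X²] − (E[X])² = 23.6333 − 18.7778 = 4.85556.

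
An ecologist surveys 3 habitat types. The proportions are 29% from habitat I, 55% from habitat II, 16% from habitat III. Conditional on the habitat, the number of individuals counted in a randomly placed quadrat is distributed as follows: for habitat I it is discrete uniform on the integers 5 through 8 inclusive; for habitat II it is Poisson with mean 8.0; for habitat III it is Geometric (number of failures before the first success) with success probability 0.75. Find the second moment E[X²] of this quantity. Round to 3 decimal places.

52.304

For each component E[X²] = Var + (mean)², giving I: 43.5; II: 72; III: 0.555556.
Overall E[X²] = 0.29·43.5 + 0.55·72 + 0.16·0.555556 = 52.3039.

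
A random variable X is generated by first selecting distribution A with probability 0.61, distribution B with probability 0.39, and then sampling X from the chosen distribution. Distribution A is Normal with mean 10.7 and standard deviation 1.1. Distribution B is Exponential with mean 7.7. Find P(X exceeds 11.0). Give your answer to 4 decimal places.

0.3329

Conditional on each component, P(X > 11.0): A: 0.392531; B: 0.239651.
By total probability, P(X > 11.0) = 0.61·0.392531 + 0.39·0.239651 = 0.332908.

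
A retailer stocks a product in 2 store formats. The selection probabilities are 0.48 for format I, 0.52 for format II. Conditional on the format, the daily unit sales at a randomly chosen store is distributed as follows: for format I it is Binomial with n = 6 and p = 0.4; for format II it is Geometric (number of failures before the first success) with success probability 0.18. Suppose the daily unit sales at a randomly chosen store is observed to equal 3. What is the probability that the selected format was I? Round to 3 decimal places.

0.720

Likelihoods P(X=3 | ·): I: 0.27648; II: 0.0992462.
Posterior ∝ prior × likelihood. Numerator for I: 0.48·0.27648 = 0.13271.
Normalizing constant: 0.48·0.27648 + 0.52·0.0992462 = 0.184318.
P(I | observation) = 0.13271 / 0.184318 = 0.720006.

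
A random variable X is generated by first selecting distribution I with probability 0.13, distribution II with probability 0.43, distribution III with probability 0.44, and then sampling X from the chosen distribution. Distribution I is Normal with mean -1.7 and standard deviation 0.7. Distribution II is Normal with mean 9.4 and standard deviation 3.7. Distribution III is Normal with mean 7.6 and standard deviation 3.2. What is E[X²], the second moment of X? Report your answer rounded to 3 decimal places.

74.241

For each component E[X²] = Var + (mean)², giving I: 3.38; II: 102.05; III: 68.
Overall E[X²] = 0.13·3.38 + 0.43·102.05 + 0.44·68 = 74.2409.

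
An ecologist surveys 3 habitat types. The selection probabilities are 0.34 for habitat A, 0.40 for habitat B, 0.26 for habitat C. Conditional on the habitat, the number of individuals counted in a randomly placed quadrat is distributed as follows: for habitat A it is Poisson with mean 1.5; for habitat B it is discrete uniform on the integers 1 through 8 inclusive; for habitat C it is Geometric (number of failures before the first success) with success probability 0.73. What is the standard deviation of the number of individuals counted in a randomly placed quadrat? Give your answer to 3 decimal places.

2.419

Per component, A: μ=1.5, E[X²]=3.75; B: μ=4.5, E[X²]=25.5; C: μ=0.369863, E[X²]=0.64346.
E[X] = 0.34·1.5 + 0.4·4.5 + 0.26·0.369863 = 2.40616.
E[X²] = 0.34·3.75 + 0.4·25.5 + 0.26·0.64346 = 11.6423.
Var(X) = E[X²] − (E[X])² = 11.6423 − 5.78963 = 5.85267.
SD(X) = √5.85267 = 2.41923.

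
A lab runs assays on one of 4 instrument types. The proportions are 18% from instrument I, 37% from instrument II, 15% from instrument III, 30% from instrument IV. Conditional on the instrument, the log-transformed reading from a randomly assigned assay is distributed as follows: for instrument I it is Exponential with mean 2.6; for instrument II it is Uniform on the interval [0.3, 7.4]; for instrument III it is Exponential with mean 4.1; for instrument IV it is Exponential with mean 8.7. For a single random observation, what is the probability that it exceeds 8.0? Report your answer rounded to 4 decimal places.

Conditional on each instrument, P(X > 8.0): I: 0.0461009; II: 0; III: 0.142101; IV: 0.398702.
By total probability, P(X > 8.0) = 0.18·0.0461009 + 0.37·0 + 0.15·0.142101 + 0.3·0.398702 = 0.149224.

0.1492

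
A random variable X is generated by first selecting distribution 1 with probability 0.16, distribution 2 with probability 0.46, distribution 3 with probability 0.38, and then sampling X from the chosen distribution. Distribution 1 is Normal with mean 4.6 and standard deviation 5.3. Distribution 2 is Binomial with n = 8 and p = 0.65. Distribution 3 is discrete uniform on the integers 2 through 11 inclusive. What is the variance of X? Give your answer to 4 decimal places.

9.0080

Per component, 1: μ=4.6, E[X²]=49.25; 2: μ=5.2, E[X²]=28.86; 3: μ=6.5, E[X²]=50.5.
E[X] = 0.16·4.6 + 0.46·5.2 + 0.38·6.5 = 5.598.
E[X²] = 0.16·49.25 + 0.46·28.86 + 0.38·50.5 = 40.3456.
Var(X) = E[X²] − (E[X])² = 40.3456 − 31.3376 = 9.008.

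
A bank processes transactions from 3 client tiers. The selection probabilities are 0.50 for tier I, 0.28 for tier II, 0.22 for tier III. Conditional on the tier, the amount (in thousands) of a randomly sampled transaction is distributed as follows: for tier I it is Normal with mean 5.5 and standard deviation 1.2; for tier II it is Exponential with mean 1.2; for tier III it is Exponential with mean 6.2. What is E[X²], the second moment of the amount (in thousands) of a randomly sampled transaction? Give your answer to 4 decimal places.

33.5650

For each component E[X²] = Var + (mean)², giving I: 31.69; II: 2.88; III: 76.88.
Overall E[X²] = 0.5·31.69 + 0.28·2.88 + 0.22·76.88 = 33.565.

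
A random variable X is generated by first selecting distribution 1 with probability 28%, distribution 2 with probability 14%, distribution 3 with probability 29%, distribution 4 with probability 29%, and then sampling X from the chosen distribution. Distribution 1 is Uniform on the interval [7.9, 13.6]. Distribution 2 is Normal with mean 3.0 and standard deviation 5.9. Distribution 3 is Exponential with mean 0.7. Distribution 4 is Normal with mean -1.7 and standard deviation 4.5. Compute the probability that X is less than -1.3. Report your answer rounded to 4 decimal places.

0.1879

Conditional on each component, P(X < -1.3): 1: 0; 2: 0.233058; 3: 0; 4: 0.535415.
By total probability, P(X < -1.3) = 0.28·0 + 0.14·0.233058 + 0.29·0 + 0.29·0.535415 = 0.187898.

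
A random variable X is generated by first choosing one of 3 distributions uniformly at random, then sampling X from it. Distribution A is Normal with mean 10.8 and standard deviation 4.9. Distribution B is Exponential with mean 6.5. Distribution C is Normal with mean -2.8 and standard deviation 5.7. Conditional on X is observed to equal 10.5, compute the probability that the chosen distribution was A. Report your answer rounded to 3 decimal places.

0.698

Likelihoods f(10.5 | ·): A: 0.0812643; B: 0.0305868; C: 0.00460033.
Posterior ∝ prior × likelihood. Numerator for A: 0.333333·0.0812643 = 0.0270881.
Normalizing constant: 0.333333·0.0812643 + 0.333333·0.0305868 + 0.333333·0.00460033 = 0.0388172.
P(A | observation) = 0.0270881 / 0.0388172 = 0.697839.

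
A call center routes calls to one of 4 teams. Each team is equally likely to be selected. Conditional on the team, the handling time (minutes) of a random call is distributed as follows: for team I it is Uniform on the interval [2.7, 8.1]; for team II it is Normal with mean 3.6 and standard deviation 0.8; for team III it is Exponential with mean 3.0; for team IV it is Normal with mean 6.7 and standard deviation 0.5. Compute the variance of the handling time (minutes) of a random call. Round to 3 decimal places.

5.227

Per component, I: μ=5.4, E[X²]=31.59; II: μ=3.6, E[X²]=13.6; III: μ=3, E[X²]=18; IV: μ=6.7, E[X²]=45.14.
E[X] = 0.25·5.4 + 0.25·3.6 + 0.25·3 + 0.25·6.7 = 4.675.
E[X²] = 0.25·31.59 + 0.25·13.6 + 0.25·18 + 0.25·45.14 = 27.0825.
Var(X) = E[X²] − (E[X])² = 27.0825 − 21.8556 = 5.22688.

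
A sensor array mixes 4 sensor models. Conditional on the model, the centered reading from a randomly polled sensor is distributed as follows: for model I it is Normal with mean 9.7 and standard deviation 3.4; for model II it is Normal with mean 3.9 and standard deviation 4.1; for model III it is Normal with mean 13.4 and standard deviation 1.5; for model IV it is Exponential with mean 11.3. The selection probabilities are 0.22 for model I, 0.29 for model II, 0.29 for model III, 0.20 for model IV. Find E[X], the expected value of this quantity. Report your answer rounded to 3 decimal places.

Component means — I: 9.7; II: 3.9; III: 13.4; IV: 11.3.
E[X] = 0.22·9.7 + 0.29·3.9 + 0.29·13.4 + 0.2·11.3 = 9.411.

9.411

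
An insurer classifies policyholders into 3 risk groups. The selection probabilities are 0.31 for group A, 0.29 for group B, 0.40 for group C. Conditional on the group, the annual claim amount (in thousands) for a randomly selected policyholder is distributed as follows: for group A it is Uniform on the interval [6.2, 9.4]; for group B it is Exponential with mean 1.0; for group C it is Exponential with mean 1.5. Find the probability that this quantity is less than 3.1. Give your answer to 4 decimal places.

Conditional on each group, P(X < 3.1): A: 0; B: 0.954951; C: 0.873393.
By total probability, P(X < 3.1) = 0.31·0 + 0.29·0.954951 + 0.4·0.873393 = 0.626293.

0.6263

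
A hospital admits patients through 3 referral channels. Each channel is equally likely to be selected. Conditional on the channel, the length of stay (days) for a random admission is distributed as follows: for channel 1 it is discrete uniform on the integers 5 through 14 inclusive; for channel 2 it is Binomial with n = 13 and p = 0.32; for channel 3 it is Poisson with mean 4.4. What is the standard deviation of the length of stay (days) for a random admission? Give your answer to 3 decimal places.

Per component, 1: μ=9.5, E[X²]=98.5; 2: μ=4.16, E[X²]=20.1344; 3: μ=4.4, E[X²]=23.76.
E[X] = 0.333333·9.5 + 0.333333·4.16 + 0.333333·4.4 = 6.02.
E[X²] = 0.333333·98.5 + 0.333333·20.1344 + 0.333333·23.76 = 47.4648.
Var(X) = E[X²] − (E[X])² = 47.4648 − 36.2404 = 11.2244.
SD(X) = √11.2244 = 3.35028.

3.350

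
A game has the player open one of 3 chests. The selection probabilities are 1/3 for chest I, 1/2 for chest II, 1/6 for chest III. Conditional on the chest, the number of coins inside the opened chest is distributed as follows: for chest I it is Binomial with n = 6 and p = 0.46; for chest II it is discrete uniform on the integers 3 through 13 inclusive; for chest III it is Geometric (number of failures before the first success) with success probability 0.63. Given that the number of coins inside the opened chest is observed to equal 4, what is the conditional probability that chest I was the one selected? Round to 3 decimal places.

Likelihoods P(X=4 | ·): I: 0.195844; II: 0.0909091; III: 0.0118072.
Posterior ∝ prior × likelihood. Numerator for I: 0.333333·0.195844 = 0.0652813.
Normalizing constant: 0.333333·0.195844 + 0.5·0.0909091 + 0.166667·0.0118072 = 0.112704.
P(I | observation) = 0.0652813 / 0.112704 = 0.579229.

0.579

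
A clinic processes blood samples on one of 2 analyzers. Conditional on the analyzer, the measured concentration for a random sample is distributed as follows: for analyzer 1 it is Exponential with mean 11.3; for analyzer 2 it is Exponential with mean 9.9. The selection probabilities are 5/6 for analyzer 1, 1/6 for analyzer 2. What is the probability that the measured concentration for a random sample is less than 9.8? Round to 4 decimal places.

Conditional on each analyzer, P(X < 9.8): 1: 0.579898; 2: 0.628386.
By total probability, P(X < 9.8) = 0.833333·0.579898 + 0.166667·0.628386 = 0.587979.

0.5880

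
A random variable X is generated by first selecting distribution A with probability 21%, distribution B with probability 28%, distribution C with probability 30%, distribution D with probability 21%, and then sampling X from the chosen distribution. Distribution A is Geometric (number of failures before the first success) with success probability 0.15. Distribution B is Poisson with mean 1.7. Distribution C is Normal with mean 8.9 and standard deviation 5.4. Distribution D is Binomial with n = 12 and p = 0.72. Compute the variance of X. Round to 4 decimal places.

26.8299

Per component, A: μ=5.66667, E[X²]=69.8889; B: μ=1.7, E[X²]=4.59; C: μ=8.9, E[X²]=108.37; D: μ=8.64, E[X²]=77.0688.
E[X] = 0.21·5.66667 + 0.28·1.7 + 0.3·8.9 + 0.21·8.64 = 6.1504.
E[X²] = 0.21·69.8889 + 0.28·4.59 + 0.3·108.37 + 0.21·77.0688 = 64.6573.
Var(X) = E[X²] − (E[X])² = 64.6573 − 37.8274 = 26.8299.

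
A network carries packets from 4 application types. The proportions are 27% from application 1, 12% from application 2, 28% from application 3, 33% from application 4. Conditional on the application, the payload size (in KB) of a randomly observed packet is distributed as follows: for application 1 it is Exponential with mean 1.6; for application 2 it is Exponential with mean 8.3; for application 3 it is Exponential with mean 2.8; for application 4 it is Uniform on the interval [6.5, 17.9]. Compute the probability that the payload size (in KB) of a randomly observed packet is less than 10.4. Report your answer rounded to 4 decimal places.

Conditional on each application, P(X < 10.4): 1: 0.998497; 2: 0.714357; 3: 0.975627; 4: 0.342105.
By total probability, P(X < 10.4) = 0.27·0.998497 + 0.12·0.714357 + 0.28·0.975627 + 0.33·0.342105 = 0.741387.

0.7414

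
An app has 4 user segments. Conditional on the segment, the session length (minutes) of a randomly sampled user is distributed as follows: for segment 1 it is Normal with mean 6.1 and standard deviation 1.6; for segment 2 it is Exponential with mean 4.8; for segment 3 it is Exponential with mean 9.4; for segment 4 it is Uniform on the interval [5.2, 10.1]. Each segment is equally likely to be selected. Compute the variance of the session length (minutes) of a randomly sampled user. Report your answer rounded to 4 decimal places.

31.9482

Per component, 1: μ=6.1, E[X²]=39.77; 2: μ=4.8, E[X²]=46.08; 3: μ=9.4, E[X²]=176.72; 4: μ=7.65, E[X²]=60.5233.
E[X] = 0.25·6.1 + 0.25·4.8 + 0.25·9.4 + 0.25·7.65 = 6.9875.
E[X²] = 0.25·39.77 + 0.25·46.08 + 0.25·176.72 + 0.25·60.5233 = 80.7733.
Var(X) = E[X²] − (E[X])² = 80.7733 − 48.8252 = 31.9482.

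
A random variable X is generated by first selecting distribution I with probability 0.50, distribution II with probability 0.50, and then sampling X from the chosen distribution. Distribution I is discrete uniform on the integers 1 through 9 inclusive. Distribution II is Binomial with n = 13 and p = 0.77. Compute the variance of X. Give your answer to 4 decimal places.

Per component, I: μ=5, E[X²]=31.6667; II: μ=10.01, E[X²]=102.502.
E[X] = 0.5·5 + 0.5·10.01 = 7.505.
E[X²] = 0.5·31.6667 + 0.5·102.502 = 67.0845.
Var(X) = E[X²] − (E[X])² = 67.0845 − 56.325 = 10.7595.

10.7595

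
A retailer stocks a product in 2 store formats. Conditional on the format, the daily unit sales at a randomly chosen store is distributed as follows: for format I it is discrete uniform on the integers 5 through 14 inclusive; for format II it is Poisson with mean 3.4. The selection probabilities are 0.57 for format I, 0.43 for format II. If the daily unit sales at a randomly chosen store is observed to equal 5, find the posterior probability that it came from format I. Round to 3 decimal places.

Likelihoods P(X=5 | ·): I: 0.1; II: 0.126361.
Posterior ∝ prior × likelihood. Numerator for I: 0.57·0.1 = 0.057.
Normalizing constant: 0.57·0.1 + 0.43·0.126361 = 0.111335.
P(I | observation) = 0.057 / 0.111335 = 0.511968.

0.512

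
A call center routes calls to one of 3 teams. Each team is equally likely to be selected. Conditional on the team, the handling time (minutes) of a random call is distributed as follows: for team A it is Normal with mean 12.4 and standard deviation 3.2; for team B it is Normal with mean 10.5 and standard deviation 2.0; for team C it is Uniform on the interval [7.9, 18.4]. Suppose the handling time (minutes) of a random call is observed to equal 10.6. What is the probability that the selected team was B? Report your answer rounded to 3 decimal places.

Likelihoods f(10.6 | ·): A: 0.106427; B: 0.199222; C: 0.0952381.
Posterior ∝ prior × likelihood. Numerator for B: 0.333333·0.199222 = 0.0664073.
Normalizing constant: 0.333333·0.106427 + 0.333333·0.199222 + 0.333333·0.0952381 = 0.133629.
P(B | observation) = 0.0664073 / 0.133629 = 0.496952.

0.497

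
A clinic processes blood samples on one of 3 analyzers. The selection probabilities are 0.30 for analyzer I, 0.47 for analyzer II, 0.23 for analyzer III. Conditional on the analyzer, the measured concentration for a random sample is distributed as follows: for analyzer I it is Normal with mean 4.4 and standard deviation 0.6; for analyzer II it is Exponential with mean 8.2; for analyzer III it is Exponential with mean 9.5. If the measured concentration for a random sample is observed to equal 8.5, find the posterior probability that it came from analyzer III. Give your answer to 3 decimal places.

0.327

Likelihoods f(8.5 | ·): I: 4.82158e-11; II: 0.0432517; III: 0.0430226.
Posterior ∝ prior × likelihood. Numerator for III: 0.23·0.0430226 = 0.00989521.
Normalizing constant: 0.3·4.82158e-11 + 0.47·0.0432517 + 0.23·0.0430226 = 0.0302235.
P(III | observation) = 0.00989521 / 0.0302235 = 0.327401.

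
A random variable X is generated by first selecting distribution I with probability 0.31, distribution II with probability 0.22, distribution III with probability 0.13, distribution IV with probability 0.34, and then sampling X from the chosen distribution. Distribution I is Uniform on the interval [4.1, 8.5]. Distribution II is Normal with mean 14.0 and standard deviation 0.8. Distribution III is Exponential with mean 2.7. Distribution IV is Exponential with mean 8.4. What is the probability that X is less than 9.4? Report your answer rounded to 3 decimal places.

Conditional on each component, P(X < 9.4): I: 1; II: 4.46217e-09; III: 0.969238; IV: 0.673409.
By total probability, P(X < 9.4) = 0.31·1 + 0.22·4.46217e-09 + 0.13·0.969238 + 0.34·0.673409 = 0.66496.

0.665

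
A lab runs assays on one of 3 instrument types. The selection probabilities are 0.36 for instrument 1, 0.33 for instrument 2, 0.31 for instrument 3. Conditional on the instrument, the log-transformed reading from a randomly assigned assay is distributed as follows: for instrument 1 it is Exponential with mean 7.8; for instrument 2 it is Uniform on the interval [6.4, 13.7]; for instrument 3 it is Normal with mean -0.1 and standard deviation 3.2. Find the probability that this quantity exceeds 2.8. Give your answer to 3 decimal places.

Conditional on each instrument, P(X > 2.8): 1: 0.698392; 2: 1; 3: 0.182402.
By total probability, P(X > 2.8) = 0.36·0.698392 + 0.33·1 + 0.31·0.182402 = 0.637966.

0.638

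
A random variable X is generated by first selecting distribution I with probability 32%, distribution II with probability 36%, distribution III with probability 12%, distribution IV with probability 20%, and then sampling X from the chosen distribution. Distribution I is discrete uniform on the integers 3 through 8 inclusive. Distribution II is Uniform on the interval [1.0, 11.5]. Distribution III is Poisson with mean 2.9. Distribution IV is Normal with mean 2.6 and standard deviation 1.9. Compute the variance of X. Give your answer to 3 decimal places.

7.620

Per component, I: μ=5.5, E[X²]=33.1667; II: μ=6.25, E[X²]=48.25; III: μ=2.9, E[X²]=11.31; IV: μ=2.6, E[X²]=10.37.
E[X] = 0.32·5.5 + 0.36·6.25 + 0.12·2.9 + 0.2·2.6 = 4.878.
E[X²] = 0.32·33.1667 + 0.36·48.25 + 0.12·11.31 + 0.2·10.37 = 31.4145.
Var(X) = E[X²] − (E[X])² = 31.4145 − 23.7949 = 7.61965.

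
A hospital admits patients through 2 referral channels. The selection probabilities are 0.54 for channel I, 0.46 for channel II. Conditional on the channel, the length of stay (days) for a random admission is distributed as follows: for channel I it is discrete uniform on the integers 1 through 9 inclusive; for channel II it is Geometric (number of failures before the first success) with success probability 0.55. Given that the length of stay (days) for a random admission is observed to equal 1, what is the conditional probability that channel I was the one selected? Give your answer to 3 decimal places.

Likelihoods P(X=1 | ·): I: 0.111111; II: 0.2475.
Posterior ∝ prior × likelihood. Numerator for I: 0.54·0.111111 = 0.06.
Normalizing constant: 0.54·0.111111 + 0.46·0.2475 = 0.17385.
P(I | observation) = 0.06 / 0.17385 = 0.345125.

0.345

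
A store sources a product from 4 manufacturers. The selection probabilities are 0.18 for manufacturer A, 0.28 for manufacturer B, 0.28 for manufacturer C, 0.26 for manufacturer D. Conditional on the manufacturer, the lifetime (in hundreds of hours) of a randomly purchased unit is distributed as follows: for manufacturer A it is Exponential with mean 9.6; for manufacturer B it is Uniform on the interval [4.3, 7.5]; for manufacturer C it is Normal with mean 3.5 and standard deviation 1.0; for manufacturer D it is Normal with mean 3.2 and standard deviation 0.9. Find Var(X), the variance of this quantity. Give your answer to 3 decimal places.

Per component, A: μ=9.6, E[X²]=184.32; B: μ=5.9, E[X²]=35.6633; C: μ=3.5, E[X²]=13.25; D: μ=3.2, E[X²]=11.05.
E[X] = 0.18·9.6 + 0.28·5.9 + 0.28·3.5 + 0.26·3.2 = 5.192.
E[X²] = 0.18·184.32 + 0.28·35.6633 + 0.28·13.25 + 0.26·11.05 = 49.7463.
Var(X) = E[X²] − (E[X])² = 49.7463 − 26.9569 = 22.7895.

22.789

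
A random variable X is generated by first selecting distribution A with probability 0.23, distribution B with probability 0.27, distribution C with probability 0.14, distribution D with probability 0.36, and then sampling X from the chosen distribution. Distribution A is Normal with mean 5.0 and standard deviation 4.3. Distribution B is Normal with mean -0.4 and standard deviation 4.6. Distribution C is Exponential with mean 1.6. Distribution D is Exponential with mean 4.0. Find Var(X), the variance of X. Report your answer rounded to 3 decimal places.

20.673

Per component, A: μ=5, E[X²]=43.49; B: μ=-0.4, E[X²]=21.32; C: μ=1.6, E[X²]=5.12; D: μ=4, E[X²]=32.
E[X] = 0.23·5 + 0.27·-0.4 + 0.14·1.6 + 0.36·4 = 2.706.
E[X²] = 0.23·43.49 + 0.27·21.32 + 0.14·5.12 + 0.36·32 = 27.9959.
Var(X) = E[X²] − (E[X])² = 27.9959 − 7.32244 = 20.6735.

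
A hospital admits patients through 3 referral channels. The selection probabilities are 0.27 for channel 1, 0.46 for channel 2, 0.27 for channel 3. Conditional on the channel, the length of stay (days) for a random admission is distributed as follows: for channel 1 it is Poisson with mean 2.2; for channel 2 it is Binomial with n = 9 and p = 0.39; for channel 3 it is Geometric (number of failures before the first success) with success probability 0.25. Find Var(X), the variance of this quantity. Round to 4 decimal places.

Per component, 1: μ=2.2, E[X²]=7.04; 2: μ=3.51, E[X²]=14.4612; 3: μ=3, E[X²]=21.
E[X] = 0.27·2.2 + 0.46·3.51 + 0.27·3 = 3.0186.
E[X²] = 0.27·7.04 + 0.46·14.4612 + 0.27·21 = 14.223.
Var(X) = E[X²] − (E[X])² = 14.223 − 9.11195 = 5.11101.

5.1110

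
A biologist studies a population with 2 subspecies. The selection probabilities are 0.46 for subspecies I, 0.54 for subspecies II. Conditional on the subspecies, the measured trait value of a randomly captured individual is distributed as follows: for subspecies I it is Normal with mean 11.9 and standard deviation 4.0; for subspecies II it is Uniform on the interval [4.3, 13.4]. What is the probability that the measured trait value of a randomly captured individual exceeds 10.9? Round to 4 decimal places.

0.4238

Conditional on each subspecies, P(X > 10.9): I: 0.598706; II: 0.274725.
By total probability, P(X > 10.9) = 0.46·0.598706 + 0.54·0.274725 = 0.423757.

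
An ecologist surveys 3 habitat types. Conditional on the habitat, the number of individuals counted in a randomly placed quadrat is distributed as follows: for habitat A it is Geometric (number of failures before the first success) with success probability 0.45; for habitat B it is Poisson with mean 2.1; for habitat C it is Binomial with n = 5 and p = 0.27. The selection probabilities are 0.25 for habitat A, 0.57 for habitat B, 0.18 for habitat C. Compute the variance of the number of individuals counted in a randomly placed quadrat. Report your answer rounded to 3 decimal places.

2.222

Per component, A: μ=1.22222, E[X²]=4.20988; B: μ=2.1, E[X²]=6.51; C: μ=1.35, E[X²]=2.808.
E[X] = 0.25·1.22222 + 0.57·2.1 + 0.18·1.35 = 1.74556.
E[X²] = 0.25·4.20988 + 0.57·6.51 + 0.18·2.808 = 5.26861.
Var(X) = E[X²] − (E[X])² = 5.26861 − 3.04696 = 2.22164.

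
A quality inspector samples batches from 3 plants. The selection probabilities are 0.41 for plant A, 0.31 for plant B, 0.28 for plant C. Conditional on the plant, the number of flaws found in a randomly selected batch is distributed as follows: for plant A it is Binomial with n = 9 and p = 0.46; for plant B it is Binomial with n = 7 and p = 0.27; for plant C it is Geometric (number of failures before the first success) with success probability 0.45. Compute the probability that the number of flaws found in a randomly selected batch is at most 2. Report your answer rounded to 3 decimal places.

Conditional on each plant, P(X ≤ 2): A: 0.135831; B: 0.713862; C: 0.833625.
By total probability, P(X ≤ 2) = 0.41·0.135831 + 0.31·0.713862 + 0.28·0.833625 = 0.510403.

0.510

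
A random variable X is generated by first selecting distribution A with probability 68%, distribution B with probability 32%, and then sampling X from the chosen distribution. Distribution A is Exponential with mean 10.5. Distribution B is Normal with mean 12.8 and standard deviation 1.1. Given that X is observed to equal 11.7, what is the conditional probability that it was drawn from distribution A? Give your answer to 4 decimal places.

Likelihoods f(11.7 | ·): A: 0.0312523; B: 0.219973.
Posterior ∝ prior × likelihood. Numerator for A: 0.68·0.0312523 = 0.0212516.
Normalizing constant: 0.68·0.0312523 + 0.32·0.219973 = 0.0916431.
P(A | observation) = 0.0212516 / 0.0916431 = 0.231895.

0.2319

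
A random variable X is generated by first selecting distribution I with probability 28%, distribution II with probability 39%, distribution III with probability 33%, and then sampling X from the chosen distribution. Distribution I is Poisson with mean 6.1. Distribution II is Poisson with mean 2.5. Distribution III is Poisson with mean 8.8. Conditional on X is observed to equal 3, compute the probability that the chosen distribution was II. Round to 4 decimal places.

Likelihoods P(X=3 | ·): I: 0.0848481; II: 0.213763; III: 0.0171201.
Posterior ∝ prior × likelihood. Numerator for II: 0.39·0.213763 = 0.0833676.
Normalizing constant: 0.28·0.0848481 + 0.39·0.213763 + 0.33·0.0171201 = 0.112775.
P(II | observation) = 0.0833676 / 0.112775 = 0.73924.

0.7392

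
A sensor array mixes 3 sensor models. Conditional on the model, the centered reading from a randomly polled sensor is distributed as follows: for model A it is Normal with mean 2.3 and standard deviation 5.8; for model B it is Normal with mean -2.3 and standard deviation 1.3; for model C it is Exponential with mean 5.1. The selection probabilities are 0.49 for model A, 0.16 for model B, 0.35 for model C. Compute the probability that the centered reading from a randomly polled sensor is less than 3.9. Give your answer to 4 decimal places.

0.6453

Conditional on each model, P(X < 3.9): A: 0.608673; B: 0.999999; C: 0.534529.
By total probability, P(X < 3.9) = 0.49·0.608673 + 0.16·0.999999 + 0.35·0.534529 = 0.645335.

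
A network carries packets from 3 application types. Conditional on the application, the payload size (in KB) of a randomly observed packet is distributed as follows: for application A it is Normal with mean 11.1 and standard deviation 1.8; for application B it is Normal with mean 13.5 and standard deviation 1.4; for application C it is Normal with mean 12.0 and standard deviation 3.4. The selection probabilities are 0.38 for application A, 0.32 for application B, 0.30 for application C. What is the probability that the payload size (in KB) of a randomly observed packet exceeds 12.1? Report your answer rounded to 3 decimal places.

0.526

Conditional on each application, P(X > 12.1): A: 0.289257; B: 0.841345; C: 0.488268.
By total probability, P(X > 12.1) = 0.38·0.289257 + 0.32·0.841345 + 0.3·0.488268 = 0.525629.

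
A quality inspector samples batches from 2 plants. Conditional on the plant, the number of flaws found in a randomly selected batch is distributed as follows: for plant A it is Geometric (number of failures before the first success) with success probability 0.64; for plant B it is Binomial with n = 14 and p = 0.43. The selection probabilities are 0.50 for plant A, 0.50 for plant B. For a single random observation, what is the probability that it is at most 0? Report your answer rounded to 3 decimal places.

0.320

Conditional on each plant, P(X ≤ 0): A: 0.64; B: 0.000382162.
By total probability, P(X ≤ 0) = 0.5·0.64 + 0.5·0.000382162 = 0.320191.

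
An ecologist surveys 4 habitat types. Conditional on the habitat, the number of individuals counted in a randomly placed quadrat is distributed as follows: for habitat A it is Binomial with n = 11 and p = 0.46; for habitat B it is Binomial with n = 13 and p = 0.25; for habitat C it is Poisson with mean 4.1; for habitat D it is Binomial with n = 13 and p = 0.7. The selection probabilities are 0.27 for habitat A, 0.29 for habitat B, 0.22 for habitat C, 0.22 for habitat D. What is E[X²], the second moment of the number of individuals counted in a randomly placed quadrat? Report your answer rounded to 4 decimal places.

34.8397

For each component E[X²] = Var + (mean)², giving A: 28.336; B: 13; C: 20.91; D: 85.54.
Overall E[X²] = 0.27·28.336 + 0.29·13 + 0.22·20.91 + 0.22·85.54 = 34.8397.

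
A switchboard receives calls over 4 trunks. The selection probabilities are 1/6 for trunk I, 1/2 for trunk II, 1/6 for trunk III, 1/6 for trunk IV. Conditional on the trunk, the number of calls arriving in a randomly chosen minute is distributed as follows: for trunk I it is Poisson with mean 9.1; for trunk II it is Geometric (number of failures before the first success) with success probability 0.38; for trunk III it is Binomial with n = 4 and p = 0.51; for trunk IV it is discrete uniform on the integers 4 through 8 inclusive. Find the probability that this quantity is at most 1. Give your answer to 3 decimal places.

0.358

Conditional on each trunk, P(X ≤ 1): I: 0.00112782; II: 0.6156; III: 0.297652; IV: 0.
By total probability, P(X ≤ 1) = 0.166667·0.00112782 + 0.5·0.6156 + 0.166667·0.297652 + 0.166667·0 = 0.357597.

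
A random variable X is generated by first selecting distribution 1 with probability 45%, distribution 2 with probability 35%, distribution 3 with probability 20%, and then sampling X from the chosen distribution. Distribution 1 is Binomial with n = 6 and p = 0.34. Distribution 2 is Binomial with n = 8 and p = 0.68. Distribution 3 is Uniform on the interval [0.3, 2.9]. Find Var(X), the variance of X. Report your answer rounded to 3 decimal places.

4.198

Per component, 1: μ=2.04, E[X²]=5.508; 2: μ=5.44, E[X²]=31.3344; 3: μ=1.6, E[X²]=3.12333.
E[X] = 0.45·2.04 + 0.35·5.44 + 0.2·1.6 = 3.142.
E[X²] = 0.45·5.508 + 0.35·31.3344 + 0.2·3.12333 = 14.0703.
Var(X) = E[X²] − (E[X])² = 14.0703 − 9.87216 = 4.19814.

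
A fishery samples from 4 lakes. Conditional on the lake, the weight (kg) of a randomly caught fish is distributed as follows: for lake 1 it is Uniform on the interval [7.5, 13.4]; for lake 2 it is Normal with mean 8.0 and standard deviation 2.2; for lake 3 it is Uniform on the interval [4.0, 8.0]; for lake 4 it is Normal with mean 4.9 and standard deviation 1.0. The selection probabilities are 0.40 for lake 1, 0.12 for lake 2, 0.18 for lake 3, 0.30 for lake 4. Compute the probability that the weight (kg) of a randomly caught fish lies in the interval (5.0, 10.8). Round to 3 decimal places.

0.594

Conditional on each lake, P(5.0 < X < 10.8): 1: 0.559322; 2: 0.812102; 3: 0.75; 4: 0.460172.
By total probability, P(5.0 < X < 10.8) = 0.4·0.559322 + 0.12·0.812102 + 0.18·0.75 + 0.3·0.460172 = 0.594233.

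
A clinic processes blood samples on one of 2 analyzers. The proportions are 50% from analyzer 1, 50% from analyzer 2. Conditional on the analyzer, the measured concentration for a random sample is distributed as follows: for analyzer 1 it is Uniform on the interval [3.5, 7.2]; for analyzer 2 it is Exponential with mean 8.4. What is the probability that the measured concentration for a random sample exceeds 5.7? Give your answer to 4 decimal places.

Conditional on each analyzer, P(X > 5.7): 1: 0.405405; 2: 0.507341.
By total probability, P(X > 5.7) = 0.5·0.405405 + 0.5·0.507341 = 0.456373.

0.4564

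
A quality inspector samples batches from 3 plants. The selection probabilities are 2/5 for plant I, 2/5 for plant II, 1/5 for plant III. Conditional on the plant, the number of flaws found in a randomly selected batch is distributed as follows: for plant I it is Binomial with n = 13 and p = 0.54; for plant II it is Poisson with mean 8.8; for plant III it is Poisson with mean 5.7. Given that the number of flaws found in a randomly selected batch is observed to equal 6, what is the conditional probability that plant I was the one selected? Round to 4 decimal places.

0.5118

Likelihoods P(X=6 | ·): I: 0.185432; II: 0.0972237; III: 0.159382.
Posterior ∝ prior × likelihood. Numerator for I: 0.4·0.185432 = 0.0741728.
Normalizing constant: 0.4·0.185432 + 0.4·0.0972237 + 0.2·0.159382 = 0.144939.
P(I | observation) = 0.0741728 / 0.144939 = 0.511753.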